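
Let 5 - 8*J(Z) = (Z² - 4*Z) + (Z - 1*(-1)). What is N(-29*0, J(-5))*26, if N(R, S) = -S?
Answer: 117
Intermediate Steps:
J(Z) = ½ - Z²/8 + 3*Z/8 (J(Z) = 5/8 - ((Z² - 4*Z) + (Z - 1*(-1)))/8 = 5/8 - ((Z² - 4*Z) + (Z + 1))/8 = 5/8 - ((Z² - 4*Z) + (1 + Z))/8 = 5/8 - (1 + Z² - 3*Z)/8 = 5/8 + (-⅛ - Z²/8 + 3*Z/8) = ½ - Z²/8 + 3*Z/8)
N(-29*0, J(-5))*26 = -(½ - ⅛*(-5)² + (3/8)*(-5))*26 = -(½ - ⅛*25 - 15/8)*26 = -(½ - 25/8 - 15/8)*26 = -1*(-9/2)*26 = (9/2)*26 = 117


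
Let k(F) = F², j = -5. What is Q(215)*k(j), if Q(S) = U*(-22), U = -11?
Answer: 6050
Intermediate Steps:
Q(S) = 242 (Q(S) = -11*(-22) = 242)
Q(215)*k(j) = 242*(-5)² = 242*25 = 6050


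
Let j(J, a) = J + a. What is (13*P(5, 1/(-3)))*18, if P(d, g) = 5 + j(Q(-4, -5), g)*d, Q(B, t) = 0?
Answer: 780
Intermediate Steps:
P(d, g) = 5 + d*g (P(d, g) = 5 + (0 + g)*d = 5 + g*d = 5 + d*g)
(13*P(5, 1/(-3)))*18 = (13*(5 + 5*(1/(-3))))*18 = (13*(5 + 5*(1*(-1/3))))*18 = (13*(5 + 5*(-1/3)))*18 = (13*(5 - 5/3))*18 = (13*(10/3))*18 = (130/3)*18 = 780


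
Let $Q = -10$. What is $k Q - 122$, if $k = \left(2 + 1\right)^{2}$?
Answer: $-212$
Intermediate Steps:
$k = 9$ ($k = 3^{2} = 9$)
$k Q - 122 = 9 \left(-10\right) - 122 = -90 - 122 = -212$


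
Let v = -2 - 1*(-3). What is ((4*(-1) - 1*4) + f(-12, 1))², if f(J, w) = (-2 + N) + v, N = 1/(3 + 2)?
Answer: 1936/25 ≈ 77.440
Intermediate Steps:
v = 1 (v = -2 + 3 = 1)
N = ⅕ (N = 1/5 = ⅕ ≈ 0.20000)
f(J, w) = -⅘ (f(J, w) = (-2 + ⅕) + 1 = -9/5 + 1 = -⅘)
((4*(-1) - 1*4) + f(-12, 1))² = ((4*(-1) - 1*4) - ⅘)² = ((-4 - 4) - ⅘)² = (-8 - ⅘)² = (-44/5)² = 1936/25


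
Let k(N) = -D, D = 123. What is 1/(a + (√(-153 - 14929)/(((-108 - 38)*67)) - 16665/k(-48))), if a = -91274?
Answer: -7329848010602318/668031442302682408663 + 8221771*I*√15082/668031442302682408663 ≈ -1.0972e-5 + 1.5115e-12*I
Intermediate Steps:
k(N) = -123 (k(N) = -1*123 = -123)
1/(a + (√(-153 - 14929)/(((-108 - 38)*67)) - 16665/k(-48))) = 1/(-91274 + (√(-153 - 14929)/(((-108 - 38)*67)) - 16665/(-123))) = 1/(-91274 + (√(-15082)/((-146*67)) - 16665*(-1/123))) = 1/(-91274 + ((I*√15082)/(-9782) + 5555/41)) = 1/(-91274 + ((I*√15082)*(-1/9782) + 5555/41)) = 1/(-91274 + (-I*√15082/9782 + 5555/41)) = 1/(-91274 + (5555/41 - I*√15082/9782)) = 1/(-3736679/41 - I*√15082/9782)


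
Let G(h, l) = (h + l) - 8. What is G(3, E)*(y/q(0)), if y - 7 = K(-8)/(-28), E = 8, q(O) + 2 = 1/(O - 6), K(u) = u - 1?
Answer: -1845/182 ≈ -10.137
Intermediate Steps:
K(u) = -1 + u
q(O) = -2 + 1/(-6 + O) (q(O) = -2 + 1/(O - 6) = -2 + 1/(-6 + O))
y = 205/28 (y = 7 + (-1 - 8)/(-28) = 7 - 9*(-1/28) = 7 + 9/28 = 205/28 ≈ 7.3214)
G(h, l) = -8 + h + l
G(3, E)*(y/q(0)) = (-8 + 3 + 8)*(205/(28*(((13 - 2*0)/(-6 + 0))))) = 3*(205/(28*(((13 + 0)/(-6))))) = 3*(205/(28*((-1/6*13)))) = 3*(205/(28*(-13/6))) = 3*((205/28)*(-6/13)) = 3*(-615/182) = -1845/182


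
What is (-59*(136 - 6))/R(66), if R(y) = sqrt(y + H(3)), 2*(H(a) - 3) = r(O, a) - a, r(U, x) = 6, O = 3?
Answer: -7670*sqrt(282)/141 ≈ -913.48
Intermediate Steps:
H(a) = 6 - a/2 (H(a) = 3 + (6 - a)/2 = 3 + (3 - a/2) = 6 - a/2)
R(y) = sqrt(9/2 + y) (R(y) = sqrt(y + (6 - 1/2*3)) = sqrt(y + (6 - 3/2)) = sqrt(y + 9/2) = sqrt(9/2 + y))
(-59*(136 - 6))/R(66) = (-59*(136 - 6))/((sqrt(18 + 4*66)/2)) = (-59*130)/((sqrt(18 + 264)/2)) = -7670*sqrt(282)/141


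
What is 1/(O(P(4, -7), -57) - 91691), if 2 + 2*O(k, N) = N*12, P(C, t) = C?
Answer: -1/92034 ≈ -1.0866e-5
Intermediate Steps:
O(k, N) = -1 + 6*N (O(k, N) = -1 + (N*12)/2 = -1 + (12*N)/2 = -1 + 6*N)
1/(O(P(4, -7), -57) - 91691) = 1/((-1 + 6*(-57)) - 91691) = 1/((-1 - 342) - 91691) = 1/(-343 - 91691) = 1/(-92034) = -1/92034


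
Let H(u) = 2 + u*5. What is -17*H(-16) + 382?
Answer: 1708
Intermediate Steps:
H(u) = 2 + 5*u
-17*H(-16) + 382 = -17*(2 + 5*(-16)) + 382 = -17*(2 - 80) + 382 = -17*(-78) + 382 = 1326 + 382 = 1708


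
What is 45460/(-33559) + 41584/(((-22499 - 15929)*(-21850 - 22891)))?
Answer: -19539576857656/14424557144933 ≈ -1.3546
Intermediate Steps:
45460/(-33559) + 41584/(((-22499 - 15929)*(-21850 - 22891))) = 45460*(-1/33559) + 41584/((-38428*(-44741))) = -45460/33559 + 41584/1719307148 = -45460/33559 + 41584*(1/1719307148) = -45460/33559 + 10396/429826787 = -19539576857656/14424557144933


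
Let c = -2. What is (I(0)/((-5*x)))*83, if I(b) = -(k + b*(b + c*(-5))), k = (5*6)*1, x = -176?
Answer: -249/88 ≈ -2.8295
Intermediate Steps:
k = 30 (k = 30*1 = 30)
I(b) = -30 - b*(10 + b) (I(b) = -(30 + b*(b - 2*(-5))) = -(30 + b*(b + 10)) = -(30 + b*(10 + b)) = -30 - b*(10 + b))
(I(0)/((-5*x)))*83 = ((-30 - 1*0² - 10*0)/((-5*(-176))))*83 = ((-30 - 1*0 + 0)/880)*83 = ((-30 + 0 + 0)*(1/880))*83 = -30*1/880*83 = -3/88*83 = -249/88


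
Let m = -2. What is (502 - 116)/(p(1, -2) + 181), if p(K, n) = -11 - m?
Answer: 193/86 ≈ 2.2442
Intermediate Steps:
p(K, n) = -9 (p(K, n) = -11 - 1*(-2) = -11 + 2 = -9)
(502 - 116)/(p(1, -2) + 181) = (502 - 116)/(-9 + 181) = 386/172 = 386*(1/172) = 193/86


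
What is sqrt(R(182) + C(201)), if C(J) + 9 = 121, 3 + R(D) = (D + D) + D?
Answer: sqrt(655) ≈ 25.593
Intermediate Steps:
R(D) = -3 + 3*D (R(D) = -3 + ((D + D) + D) = -3 + (2*D + D) = -3 + 3*D)
C(J) = 112 (C(J) = -9 + 121 = 112)
sqrt(R(182) + C(201)) = sqrt((-3 + 3*182) + 112) = sqrt((-3 + 546) + 112) = sqrt(543 + 112) = sqrt(655)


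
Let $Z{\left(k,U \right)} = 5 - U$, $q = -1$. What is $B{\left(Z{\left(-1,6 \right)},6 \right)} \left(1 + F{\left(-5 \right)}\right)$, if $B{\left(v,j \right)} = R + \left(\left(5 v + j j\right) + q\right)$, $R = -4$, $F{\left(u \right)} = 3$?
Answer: $104$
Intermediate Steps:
$B{\left(v,j \right)} = -5 + j^{2} + 5 v$ ($B{\left(v,j \right)} = -4 - \left(1 - 5 v - j j\right) = -4 - \left(1 - j^{2} - 5 v\right) = -4 + \left(-1 + j^{2} + 5 v\right) = -5 + j^{2} + 5 v$)
$B{\left(Z{\left(-1,6 \right)},6 \right)} \left(1 + F{\left(-5 \right)}\right) = \left(-5 + 6^{2} + 5 \left(5 - 6\right)\right) \left(1 + 3\right) = \left(-5 + 36 + 5 \left(5 - 6\right)\right) 4 = \left(-5 + 36 + 5 \left(-1\right)\right) 4 = \left(-5 + 36 - 5\right) 4 = 26 \cdot 4 = 104$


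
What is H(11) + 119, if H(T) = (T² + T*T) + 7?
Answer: 368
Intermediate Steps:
H(T) = 7 + 2*T² (H(T) = (T² + T²) + 7 = 2*T² + 7 = 7 + 2*T²)
H(11) + 119 = (7 + 2*11²) + 119 = (7 + 2*121) + 119 = (7 + 242) + 119 = 249 + 119 = 368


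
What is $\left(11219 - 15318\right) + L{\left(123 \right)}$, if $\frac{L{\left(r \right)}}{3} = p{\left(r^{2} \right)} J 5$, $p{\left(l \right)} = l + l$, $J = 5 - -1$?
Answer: $2719121$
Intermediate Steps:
$J = 6$ ($J = 5 + 1 = 6$)
$p{\left(l \right)} = 2 l$
$L{\left(r \right)} = 180 r^{2}$ ($L{\left(r \right)} = 3 \cdot 2 r^{2} \cdot 6 \cdot 5 = 3 \cdot 12 r^{2} \cdot 5 = 3 \cdot 60 r^{2} = 180 r^{2}$)
$\left(11219 - 15318\right) + L{\left(123 \right)} = \left(11219 - 15318\right) + 180 \cdot 123^{2} = -4099 + 180 \cdot 15129 = -4099 + 2723220 = 2719121$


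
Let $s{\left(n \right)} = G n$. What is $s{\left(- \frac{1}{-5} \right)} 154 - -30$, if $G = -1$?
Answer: $- \frac{4}{5} \approx -0.8$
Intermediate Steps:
$s{\left(n \right)} = - n$
$s{\left(- \frac{1}{-5} \right)} 154 - -30 = - \frac{-1}{-5} \cdot 154 - -30 = - \frac{\left(-1\right) \left(-1\right)}{5} \cdot 154 + 30 = \left(-1\right) \frac{1}{5} \cdot 154 + 30 = \left(- \frac{1}{5}\right) 154 + 30 = - \frac{154}{5} + 30 = - \frac{4}{5}$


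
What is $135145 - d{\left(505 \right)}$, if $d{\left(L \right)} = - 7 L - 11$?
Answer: $138691$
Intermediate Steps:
$d{\left(L \right)} = -11 - 7 L$
$135145 - d{\left(505 \right)} = 135145 - \left(-11 - 3535\right) = 135145 - -3546 = 135145 + 3546 = 138691$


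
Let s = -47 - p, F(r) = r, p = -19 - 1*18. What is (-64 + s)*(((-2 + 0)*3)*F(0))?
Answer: 0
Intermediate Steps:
p = -37 (p = -19 - 18 = -37)
s = -10 (s = -47 - 1*(-37) = -47 + 37 = -10)
(-64 + s)*(((-2 + 0)*3)*F(0)) = (-64 - 10)*(((-2 + 0)*3)*0) = -74*(-2*3)*0 = -(-444)*0 = -74*0 = 0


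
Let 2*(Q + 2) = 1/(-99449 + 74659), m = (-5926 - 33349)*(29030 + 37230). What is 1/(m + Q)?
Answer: -49580/129025083269161 ≈ -3.8427e-10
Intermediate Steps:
m = -2602361500 (m = -39275*66260 = -2602361500)
Q = -99161/49580 (Q = -2 + 1/(2*(-99449 + 74659)) = -2 + (½)/(-24790) = -2 + (½)*(-1/24790) = -2 - 1/49580 = -99161/49580 ≈ -2.0000)
1/(m + Q) = 1/(-2602361500 - 99161/49580) = 1/(-129025083269161/49580) = -49580/129025083269161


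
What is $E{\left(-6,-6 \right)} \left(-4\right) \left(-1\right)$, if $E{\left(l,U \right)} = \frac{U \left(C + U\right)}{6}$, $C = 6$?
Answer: $0$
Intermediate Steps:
$E{\left(l,U \right)} = \frac{U \left(6 + U\right)}{6}$
$E{\left(-6,-6 \right)} \left(-4\right) \left(-1\right) = \frac{1}{6} \left(-6\right) \left(6 - 6\right) \left(-4\right) \left(-1\right) = \frac{1}{6} \left(-6\right) 0 \left(-4\right) \left(-1\right) = 0 \left(-4\right) \left(-1\right) = 0 \left(-1\right) = 0$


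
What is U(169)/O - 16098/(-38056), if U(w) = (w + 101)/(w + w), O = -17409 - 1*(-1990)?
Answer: 20971603959/49583371708 ≈ 0.42296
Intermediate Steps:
O = -15419 (O = -17409 + 1990 = -15419)
U(w) = (101 + w)/(2*w) (U(w) = (101 + w)/((2*w)) = (101 + w)*(1/(2*w)) = (101 + w)/(2*w))
U(169)/O - 16098/(-38056) = ((½)*(101 + 169)/169)/(-15419) - 16098/(-38056) = ((½)*(1/169)*270)*(-1/15419) - 16098*(-1/38056) = (135/169)*(-1/15419) + 8049/19028 = -135/2605811 + 8049/19028 = 20971603959/49583371708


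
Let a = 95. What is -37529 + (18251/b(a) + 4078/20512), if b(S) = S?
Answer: -36377879319/974320 ≈ -37337.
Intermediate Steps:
-37529 + (18251/b(a) + 4078/20512) = -37529 + (18251/95 + 4078/20512) = -37529 + (18251*(1/95) + 4078*(1/20512)) = -37529 + (18251/95 + 2039/10256) = -37529 + 187375961/974320 = -36377879319/974320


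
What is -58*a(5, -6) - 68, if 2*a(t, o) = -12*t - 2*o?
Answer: 1324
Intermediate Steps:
a(t, o) = -o - 6*t (a(t, o) = (-12*t - 2*o)/2 = -o - 6*t)
-58*a(5, -6) - 68 = -58*(-1*(-6) - 6*5) - 68 = -58*(6 - 30) - 68 = -58*(-24) - 68 = 1392 - 68 = 1324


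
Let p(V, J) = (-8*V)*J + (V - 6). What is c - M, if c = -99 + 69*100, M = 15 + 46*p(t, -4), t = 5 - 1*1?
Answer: 990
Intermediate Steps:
t = 4 (t = 5 - 1 = 4)
p(V, J) = -6 + V - 8*J*V (p(V, J) = -8*J*V + (-6 + V) = -6 + V - 8*J*V)
M = 5811 (M = 15 + 46*(-6 + 4 - 8*(-4)*4) = 15 + 46*(-6 + 4 + 128) = 15 + 46*126 = 15 + 5796 = 5811)
c = 6801 (c = -99 + 6900 = 6801)
c - M = 6801 - 1*5811 = 6801 - 5811 = 990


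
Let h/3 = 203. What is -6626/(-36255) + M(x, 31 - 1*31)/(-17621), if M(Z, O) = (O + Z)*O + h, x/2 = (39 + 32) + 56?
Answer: 94677451/638849355 ≈ 0.14820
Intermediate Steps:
h = 609 (h = 3*203 = 609)
x = 254 (x = 2*((39 + 32) + 56) = 2*(71 + 56) = 2*127 = 254)
M(Z, O) = 609 + O*(O + Z) (M(Z, O) = (O + Z)*O + 609 = O*(O + Z) + 609 = 609 + O*(O + Z))
-6626/(-36255) + M(x, 31 - 1*31)/(-17621) = -6626/(-36255) + (609 + (31 - 1*31)² + (31 - 1*31)*254)/(-17621) = -6626*(-1/36255) + (609 + (31 - 31)² + (31 - 31)*254)*(-1/17621) = 6626/36255 + (609 + 0² + 0*254)*(-1/17621) = 6626/36255 + (609 + 0 + 0)*(-1/17621) = 6626/36255 + 609*(-1/17621) = 6626/36255 - 609/17621 = 94677451/638849355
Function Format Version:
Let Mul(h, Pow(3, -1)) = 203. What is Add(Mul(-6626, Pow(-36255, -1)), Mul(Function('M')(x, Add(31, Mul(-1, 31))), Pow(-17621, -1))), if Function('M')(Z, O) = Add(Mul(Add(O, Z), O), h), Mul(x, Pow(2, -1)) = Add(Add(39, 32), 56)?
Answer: Rational(94677451, 638849355) ≈ 0.14820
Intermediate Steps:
h = 609 (h = Mul(3, 203) = 609)
x = 254 (x = Mul(2, Add(Add(39, 32), 56)) = Mul(2, Add(71, 56)) = Mul(2, 127) = 254)
Function('M')(Z, O) = Add(609, Mul(O, Add(O, Z))) (Function('M')(Z, O) = Add(Mul(Add(O, Z), O), 609) = Add(Mul(O, Add(O, Z)), 609) = Add(609, Mul(O, Add(O, Z))))
Add(Mul(-6626, Pow(-36255, -1)), Mul(Function('M')(x, Add(31, Mul(-1, 31))), Pow(-17621, -1))) = Add(Mul(-6626, Pow(-36255, -1)), Mul(Add(609, Pow(Add(31, Mul(-1, 31)), 2), Mul(Add(31, Mul(-1, 31)), 254)), Pow(-17621, -1))) = Add(Mul(-6626, Rational(-1, 36255)), Mul(Add(609, Pow(Add(31, -31), 2), Mul(Add(31, -31), 254)), Rational(-1, 17621))) = Add(Rational(6626, 36255), Mul(Add(609, Pow(0, 2), Mul(0, 254)), Rational(-1, 17621))) = Add(Rational(6626, 36255), Mul(Add(609, 0, 0), Rational(-1, 17621))) = Add(Rational(6626, 36255), Mul(609, Rational(-1, 17621))) = Add(Rational(6626, 36255), Rational(-609, 17621)) = Rational(94677451, 638849355)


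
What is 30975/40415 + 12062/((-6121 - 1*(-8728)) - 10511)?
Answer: -411287/541424 ≈ -0.75964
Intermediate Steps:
30975/40415 + 12062/((-6121 - 1*(-8728)) - 10511) = 30975*(1/40415) + 12062/((-6121 + 8728) - 10511) = 105/137 + 12062/(2607 - 10511) = 105/137 + 12062/(-7904) = 105/137 + 12062*(-1/7904) = 105/137 - 6031/3952 = -411287/541424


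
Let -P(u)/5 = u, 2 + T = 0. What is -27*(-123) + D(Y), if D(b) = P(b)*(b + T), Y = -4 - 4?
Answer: 2921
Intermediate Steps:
T = -2 (T = -2 + 0 = -2)
P(u) = -5*u
Y = -8
D(b) = -5*b*(-2 + b) (D(b) = (-5*b)*(b - 2) = (-5*b)*(-2 + b) = -5*b*(-2 + b))
-27*(-123) + D(Y) = -27*(-123) + 5*(-8)*(2 - 1*(-8)) = 3321 + 5*(-8)*(2 + 8) = 3321 + 5*(-8)*10 = 3321 - 400 = 2921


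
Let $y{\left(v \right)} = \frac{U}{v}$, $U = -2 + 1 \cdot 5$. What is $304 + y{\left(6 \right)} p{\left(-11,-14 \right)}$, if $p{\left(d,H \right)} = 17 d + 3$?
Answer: $212$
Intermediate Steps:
$p{\left(d,H \right)} = 3 + 17 d$
$U = 3$ ($U = -2 + 5 = 3$)
$y{\left(v \right)} = \frac{3}{v}$
$304 + y{\left(6 \right)} p{\left(-11,-14 \right)} = 304 + \frac{3}{6} \left(3 + 17 \left(-11\right)\right) = 304 + 3 \cdot \frac{1}{6} \left(3 - 187\right) = 304 + \frac{1}{2} \left(-184\right) = 304 - 92 = 212$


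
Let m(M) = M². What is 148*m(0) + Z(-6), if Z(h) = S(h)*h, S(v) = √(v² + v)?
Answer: -6*√30 ≈ -32.863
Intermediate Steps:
S(v) = √(v + v²)
Z(h) = h*√(h*(1 + h)) (Z(h) = √(h*(1 + h))*h = h*√(h*(1 + h)))
148*m(0) + Z(-6) = 148*0² - 6*√30 = 148*0 - 6*√30 = 0 - 6*√30 = -6*√30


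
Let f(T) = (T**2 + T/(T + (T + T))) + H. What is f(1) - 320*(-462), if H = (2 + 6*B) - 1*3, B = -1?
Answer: 443503/3 ≈ 1.4783e+5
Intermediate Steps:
H = -7 (H = (2 + 6*(-1)) - 1*3 = (2 - 6) - 3 = -4 - 3 = -7)
f(T) = -20/3 + T**2 (f(T) = (T**2 + T/(T + (T + T))) - 7 = (T**2 + T/(T + 2*T)) - 7 = (T**2 + T/((3*T))) - 7 = (T**2 + (1/(3*T))*T) - 7 = (T**2 + 1/3) - 7 = (1/3 + T**2) - 7 = -20/3 + T**2)
f(1) - 320*(-462) = (-20/3 + 1**2) - 320*(-462) = (-20/3 + 1) + 147840 = -17/3 + 147840 = 443503/3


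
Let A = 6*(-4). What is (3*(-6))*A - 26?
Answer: 406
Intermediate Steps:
A = -24
(3*(-6))*A - 26 = (3*(-6))*(-24) - 26 = -18*(-24) - 26 = 432 - 26 = 406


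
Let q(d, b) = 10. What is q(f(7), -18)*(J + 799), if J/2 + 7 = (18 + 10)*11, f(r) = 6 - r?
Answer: 14010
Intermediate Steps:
J = 602 (J = -14 + 2*((18 + 10)*11) = -14 + 2*(28*11) = -14 + 2*308 = -14 + 616 = 602)
q(f(7), -18)*(J + 799) = 10*(602 + 799) = 10*1401 = 14010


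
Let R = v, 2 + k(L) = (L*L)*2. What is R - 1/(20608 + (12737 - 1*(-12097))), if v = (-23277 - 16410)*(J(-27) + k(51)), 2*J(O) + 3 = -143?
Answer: -9246322265059/45442 ≈ -2.0348e+8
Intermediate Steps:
k(L) = -2 + 2*L**2 (k(L) = -2 + (L*L)*2 = -2 + L**2*2 = -2 + 2*L**2)
J(O) = -73 (J(O) = -3/2 + (1/2)*(-143) = -3/2 - 143/2 = -73)
v = -203475249 (v = (-23277 - 16410)*(-73 + (-2 + 2*51**2)) = -39687*(-73 + (-2 + 2*2601)) = -39687*(-73 + (-2 + 5202)) = -39687*(-73 + 5200) = -39687*5127 = -203475249)
R = -203475249
R - 1/(20608 + (12737 - 1*(-12097))) = -203475249 - 1/(20608 + (12737 - 1*(-12097))) = -203475249 - 1/(20608 + (12737 + 12097)) = -203475249 - 1/(20608 + 24834) = -203475249 - 1/45442 = -9246322265059/45442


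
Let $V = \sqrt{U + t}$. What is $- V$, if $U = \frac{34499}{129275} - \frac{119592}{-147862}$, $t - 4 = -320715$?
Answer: $- \frac{i \sqrt{9684323186414228395186}}{173771455} \approx - 566.31 i$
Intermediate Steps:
$t = -320711$ ($t = 4 - 320715 = -320711$)
$U = \frac{934606679}{868857275}$ ($U = 34499 \cdot \frac{1}{129275} - - \frac{5436}{6721} = \frac{34499}{129275} + \frac{5436}{6721} = \frac{934606679}{868857275} \approx 1.0757$)
$V = \frac{i \sqrt{9684323186414228395186}}{173771455}$ ($V = \sqrt{\frac{934606679}{868857275} - 320711} = \sqrt{- \frac{278651150915846}{868857275}} = \frac{i \sqrt{9684323186414228395186}}{173771455} \approx 566.31 i$)
$- V = - \frac{i \sqrt{9684323186414228395186}}{173771455}$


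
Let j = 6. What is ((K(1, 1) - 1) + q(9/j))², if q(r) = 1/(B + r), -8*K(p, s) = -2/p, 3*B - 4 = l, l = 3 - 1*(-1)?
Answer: 2601/10000 ≈ 0.26010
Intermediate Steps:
l = 4 (l = 3 + 1 = 4)
B = 8/3 (B = 4/3 + (⅓)*4 = 4/3 + 4/3 = 8/3 ≈ 2.6667)
K(p, s) = 1/(4*p) (K(p, s) = -(-1)/(4*p) = 1/(4*p))
q(r) = 1/(8/3 + r)
((K(1, 1) - 1) + q(9/j))² = (((¼)/1 - 1) + 3/(8 + 3*(9/6)))² = (((¼)*1 - 1) + 3/(8 + 3*(9*(⅙))))² = ((¼ - 1) + 3/(8 + 3*(3/2)))² = (-¾ + 3/(8 + 9/2))² = (-¾ + 3/(25/2))² = (-¾ + 3*(2/25))² = (-¾ + 6/25)² = (-51/100)² = 2601/10000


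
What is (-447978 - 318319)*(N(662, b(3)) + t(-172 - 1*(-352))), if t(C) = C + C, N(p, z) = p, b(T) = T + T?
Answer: -783155534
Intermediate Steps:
b(T) = 2*T
t(C) = 2*C
(-447978 - 318319)*(N(662, b(3)) + t(-172 - 1*(-352))) = (-447978 - 318319)*(662 + 2*(-172 - 1*(-352))) = -766297*(662 + 2*(-172 + 352)) = -766297*(662 + 2*180) = -766297*(662 + 360) = -766297*1022 = -783155534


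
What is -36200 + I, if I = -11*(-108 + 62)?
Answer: -35694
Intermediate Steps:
I = 506 (I = -11*(-46) = 506)
-36200 + I = -36200 + 506 = -35694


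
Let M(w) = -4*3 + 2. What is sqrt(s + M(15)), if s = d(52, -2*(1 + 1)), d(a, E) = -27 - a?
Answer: I*sqrt(89) ≈ 9.434*I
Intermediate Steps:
M(w) = -10 (M(w) = -12 + 2 = -10)
s = -79 (s = -27 - 1*52 = -27 - 52 = -79)
sqrt(s + M(15)) = sqrt(-79 - 10) = sqrt(-89) = I*sqrt(89)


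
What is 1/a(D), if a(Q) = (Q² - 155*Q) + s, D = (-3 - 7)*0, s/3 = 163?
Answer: 1/489 ≈ 0.0020450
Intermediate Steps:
s = 489 (s = 3*163 = 489)
D = 0 (D = -10*0 = 0)
a(Q) = 489 + Q² - 155*Q (a(Q) = (Q² - 155*Q) + 489 = 489 + Q² - 155*Q)
1/a(D) = 1/(489 + 0² - 155*0) = 1/(489 + 0 + 0) = 1/489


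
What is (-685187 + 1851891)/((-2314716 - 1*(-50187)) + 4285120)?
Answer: 1166704/2020591 ≈ 0.57741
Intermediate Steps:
(-685187 + 1851891)/((-2314716 - 1*(-50187)) + 4285120) = 1166704/((-2314716 + 50187) + 4285120) = 1166704/(-2264529 + 4285120) = 1166704/2020591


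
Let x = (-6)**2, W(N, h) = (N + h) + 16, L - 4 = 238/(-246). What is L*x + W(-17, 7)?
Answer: 4722/41 ≈ 115.17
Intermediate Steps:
L = 373/123 (L = 4 + 238/(-246) = 4 + 238*(-1/246) = 4 - 119/123 = 373/123 ≈ 3.0325)
W(N, h) = 16 + N + h
x = 36
L*x + W(-17, 7) = (373/123)*36 + (16 - 17 + 7) = 4476/41 + 6 = 4722/41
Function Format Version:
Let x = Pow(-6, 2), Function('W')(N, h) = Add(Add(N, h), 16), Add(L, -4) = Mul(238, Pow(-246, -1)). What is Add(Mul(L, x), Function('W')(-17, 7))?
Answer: Rational(4722, 41) ≈ 115.17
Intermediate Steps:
L = Rational(373, 123) (L = Add(4, Mul(238, Pow(-246, -1))) = Add(4, Mul(238, Rational(-1, 246))) = Add(4, Rational(-119, 123)) = Rational(373, 123) ≈ 3.0325)
Function('W')(N, h) = Add(16, N, h)
x = 36
Add(Mul(L, x), Function('W')(-17, 7)) = Add(Mul(Rational(373, 123), 36), Add(16, -17, 7)) = Add(Rational(4476, 41), 6) = Rational(4722, 41)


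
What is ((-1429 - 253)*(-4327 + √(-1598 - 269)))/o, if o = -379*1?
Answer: -7278014/379 + 1682*I*√1867/379 ≈ -19203.0 + 191.76*I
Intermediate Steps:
o = -379
((-1429 - 253)*(-4327 + √(-1598 - 269)))/o = ((-1429 - 253)*(-4327 + √(-1598 - 269)))/(-379) = -1682*(-4327 + √(-1867))*(-1/379) = -1682*(-4327 + I*√1867)*(-1/379) = (7278014 - 1682*I*√1867)*(-1/379) = -7278014/379 + 1682*I*√1867/379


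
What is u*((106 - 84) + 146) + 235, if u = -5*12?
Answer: -9845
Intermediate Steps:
u = -60
u*((106 - 84) + 146) + 235 = -60*((106 - 84) + 146) + 235 = -60*(22 + 146) + 235 = -60*168 + 235 = -10080 + 235 = -9845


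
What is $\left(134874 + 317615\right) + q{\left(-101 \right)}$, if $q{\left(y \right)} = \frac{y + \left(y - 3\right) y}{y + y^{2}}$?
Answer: $\frac{45249003}{100} \approx 4.5249 \cdot 10^{5}$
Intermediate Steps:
$q{\left(y \right)} = \frac{y + y \left(-3 + y\right)}{y + y^{2}}$ ($q{\left(y \right)} = \frac{y + \left(-3 + y\right) y}{y + y^{2}} = \frac{y + y \left(-3 + y\right)}{y + y^{2}}$)
$\left(134874 + 317615\right) + q{\left(-101 \right)} = \left(134874 + 317615\right) + \frac{-2 - 101}{1 - 101} = 452489 + \frac{1}{-100} \left(-103\right) = 452489 - - \frac{103}{100} = 452489 + \frac{103}{100} = \frac{45249003}{100}$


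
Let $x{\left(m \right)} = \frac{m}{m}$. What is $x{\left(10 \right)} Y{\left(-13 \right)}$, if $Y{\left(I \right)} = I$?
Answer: $-13$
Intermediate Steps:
$x{\left(m \right)} = 1$
$x{\left(10 \right)} Y{\left(-13 \right)} = 1 \left(-13\right) = -13$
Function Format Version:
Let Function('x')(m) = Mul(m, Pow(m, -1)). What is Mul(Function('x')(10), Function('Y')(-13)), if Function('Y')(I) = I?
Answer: -13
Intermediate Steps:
Function('x')(m) = 1
Mul(Function('x')(10), Function('Y')(-13)) = Mul(1, -13) = -13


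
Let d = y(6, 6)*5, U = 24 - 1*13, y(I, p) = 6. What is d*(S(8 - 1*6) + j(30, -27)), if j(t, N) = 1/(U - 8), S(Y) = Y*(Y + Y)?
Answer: 250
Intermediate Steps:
S(Y) = 2*Y² (S(Y) = Y*(2*Y) = 2*Y²)
U = 11 (U = 24 - 13 = 11)
j(t, N) = ⅓ (j(t, N) = 1/(11 - 8) = 1/3 = ⅓)
d = 30 (d = 6*5 = 30)
d*(S(8 - 1*6) + j(30, -27)) = 30*(2*(8 - 1*6)² + ⅓) = 30*(2*(8 - 6)² + ⅓) = 30*(2*2² + ⅓) = 30*(2*4 + ⅓) = 30*(8 + ⅓) = 30*(25/3) = 250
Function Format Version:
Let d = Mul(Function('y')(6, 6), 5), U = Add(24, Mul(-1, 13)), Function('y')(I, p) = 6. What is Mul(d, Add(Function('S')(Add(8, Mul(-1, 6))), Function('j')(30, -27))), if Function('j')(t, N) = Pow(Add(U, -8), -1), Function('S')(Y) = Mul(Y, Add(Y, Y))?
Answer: 250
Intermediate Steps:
Function('S')(Y) = Mul(2, Pow(Y, 2)) (Function('S')(Y) = Mul(Y, Mul(2, Y)) = Mul(2, Pow(Y, 2)))
U = 11 (U = Add(24, -13) = 11)
Function('j')(t, N) = Rational(1, 3) (Function('j')(t, N) = Pow(Add(11, -8), -1) = Pow(3, -1) = Rational(1, 3))
d = 30 (d = Mul(6, 5) = 30)
Mul(d, Add(Function('S')(Add(8, Mul(-1, 6))), Function('j')(30, -27))) = Mul(30, Add(Mul(2, Pow(Add(8, Mul(-1, 6)), 2)), Rational(1, 3))) = Mul(30, Add(Mul(2, Pow(Add(8, -6), 2)), Rational(1, 3))) = Mul(30, Add(Mul(2, Pow(2, 2)), Rational(1, 3))) = Mul(30, Add(Mul(2, 4), Rational(1, 3))) = Mul(30, Add(8, Rational(1, 3))) = Mul(30, Rational(25, 3)) = 250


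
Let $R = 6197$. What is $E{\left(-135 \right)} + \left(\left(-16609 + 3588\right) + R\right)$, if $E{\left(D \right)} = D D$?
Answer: $11401$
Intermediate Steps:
$E{\left(D \right)} = D^{2}$
$E{\left(-135 \right)} + \left(\left(-16609 + 3588\right) + R\right) = \left(-135\right)^{2} + \left(\left(-16609 + 3588\right) + 6197\right) = 18225 + \left(-13021 + 6197\right) = 18225 - 6824 = 11401$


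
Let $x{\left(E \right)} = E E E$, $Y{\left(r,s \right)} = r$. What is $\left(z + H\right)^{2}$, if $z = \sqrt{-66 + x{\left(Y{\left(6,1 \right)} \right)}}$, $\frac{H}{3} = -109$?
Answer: $107079 - 3270 \sqrt{6} \approx 99069.0$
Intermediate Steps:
$x{\left(E \right)} = E^{3}$ ($x{\left(E \right)} = E^{2} E = E^{3}$)
$H = -327$ ($H = 3 \left(-109\right) = -327$)
$z = 5 \sqrt{6}$ ($z = \sqrt{-66 + 6^{3}} = \sqrt{-66 + 216} = \sqrt{150} = 5 \sqrt{6} \approx 12.247$)
$\left(z + H\right)^{2} = \left(5 \sqrt{6} - 327\right)^{2} = \left(-327 + 5 \sqrt{6}\right)^{2}$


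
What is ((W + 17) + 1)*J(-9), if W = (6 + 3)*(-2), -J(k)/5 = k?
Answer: 0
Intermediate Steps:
J(k) = -5*k
W = -18 (W = 9*(-2) = -18)
((W + 17) + 1)*J(-9) = ((-18 + 17) + 1)*(-5*(-9)) = (-1 + 1)*45 = 0*45 = 0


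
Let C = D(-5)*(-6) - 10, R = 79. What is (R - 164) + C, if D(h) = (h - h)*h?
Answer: -95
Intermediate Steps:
D(h) = 0 (D(h) = 0*h = 0)
C = -10 (C = 0*(-6) - 10 = 0 - 10 = -10)
(R - 164) + C = (79 - 164) - 10 = -85 - 10 = -95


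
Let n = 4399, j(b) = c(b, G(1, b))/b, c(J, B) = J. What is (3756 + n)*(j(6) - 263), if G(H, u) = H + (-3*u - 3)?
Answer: -2136610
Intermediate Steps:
G(H, u) = -3 + H - 3*u (G(H, u) = H + (-3 - 3*u) = -3 + H - 3*u)
j(b) = 1 (j(b) = b/b = 1)
(3756 + n)*(j(6) - 263) = (3756 + 4399)*(1 - 263) = 8155*(-262) = -2136610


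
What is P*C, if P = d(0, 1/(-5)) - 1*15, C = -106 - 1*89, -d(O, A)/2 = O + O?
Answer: 2925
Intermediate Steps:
d(O, A) = -4*O (d(O, A) = -2*(O + O) = -4*O)
C = -195 (C = -106 - 89 = -195)
P = -15 (P = -4*0 - 1*15 = 0 - 15 = -15)
P*C = -15*(-195) = 2925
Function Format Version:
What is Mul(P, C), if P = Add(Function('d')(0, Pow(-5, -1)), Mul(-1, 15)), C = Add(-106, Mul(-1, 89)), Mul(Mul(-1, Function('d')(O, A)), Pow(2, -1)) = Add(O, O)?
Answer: 2925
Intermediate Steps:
Function('d')(O, A) = Mul(-4, O) (Function('d')(O, A) = Mul(-2, Add(O, O)) = Mul(-2, Mul(2, O)) = Mul(-4, O))
C = -195 (C = Add(-106, -89) = -195)
P = -15 (P = Add(Mul(-4, 0), Mul(-1, 15)) = Add(0, -15) = -15)
Mul(P, C) = Mul(-15, -195) = 2925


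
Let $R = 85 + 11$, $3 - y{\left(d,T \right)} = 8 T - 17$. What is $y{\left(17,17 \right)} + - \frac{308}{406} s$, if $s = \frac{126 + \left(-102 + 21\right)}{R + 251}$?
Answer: $- \frac{1168298}{10063} \approx -116.1$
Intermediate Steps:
$y{\left(d,T \right)} = 20 - 8 T$ ($y{\left(d,T \right)} = 3 - \left(8 T - 17\right) = 3 - \left(-17 + 8 T\right) = 20 - 8 T$)
$R = 96$
$s = \frac{45}{347}$ ($s = \frac{126 + \left(-102 + 21\right)}{96 + 251} = \frac{126 - 81}{347} = 45 \cdot \frac{1}{347} = \frac{45}{347} \approx 0.12968$)
$y{\left(17,17 \right)} + - \frac{308}{406} s = \left(20 - 136\right) + - \frac{308}{406} \cdot \frac{45}{347} = \left(20 - 136\right) + \left(-308\right) \frac{1}{406} \cdot \frac{45}{347} = -116 - \frac{990}{10063} = - \frac{1168298}{10063}$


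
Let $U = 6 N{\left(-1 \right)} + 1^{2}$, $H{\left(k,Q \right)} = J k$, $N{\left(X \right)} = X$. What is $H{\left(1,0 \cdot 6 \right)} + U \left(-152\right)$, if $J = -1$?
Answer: $759$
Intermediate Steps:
$H{\left(k,Q \right)} = - k$
$U = -5$ ($U = 6 \left(-1\right) + 1^{2} = -6 + 1 = -5$)
$H{\left(1,0 \cdot 6 \right)} + U \left(-152\right) = \left(-1\right) 1 - -760 = -1 + 760 = 759$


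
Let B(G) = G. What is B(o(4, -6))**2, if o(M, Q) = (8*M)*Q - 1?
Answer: 37249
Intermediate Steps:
o(M, Q) = -1 + 8*M*Q (o(M, Q) = 8*M*Q - 1 = -1 + 8*M*Q)
B(o(4, -6))**2 = (-1 + 8*4*(-6))**2 = (-1 - 192)**2 = (-193)**2 = 37249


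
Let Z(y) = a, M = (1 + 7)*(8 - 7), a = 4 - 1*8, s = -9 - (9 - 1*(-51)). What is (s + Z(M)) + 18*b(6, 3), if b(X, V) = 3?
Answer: -19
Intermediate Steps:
s = -69 (s = -9 - (9 + 51) = -9 - 1*60 = -9 - 60 = -69)
a = -4 (a = 4 - 8 = -4)
M = 8 (M = 8*1 = 8)
Z(y) = -4
(s + Z(M)) + 18*b(6, 3) = (-69 - 4) + 18*3 = -73 + 54 = -19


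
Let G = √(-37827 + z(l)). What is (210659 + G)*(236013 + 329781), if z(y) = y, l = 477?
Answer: 119189598246 + 8486910*I*√166 ≈ 1.1919e+11 + 1.0935e+8*I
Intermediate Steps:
G = 15*I*√166 (G = √(-37827 + 477) = √(-37350) = 15*I*√166 ≈ 193.26*I)
(210659 + G)*(236013 + 329781) = (210659 + 15*I*√166)*(236013 + 329781) = (210659 + 15*I*√166)*565794 = 119189598246 + 8486910*I*√166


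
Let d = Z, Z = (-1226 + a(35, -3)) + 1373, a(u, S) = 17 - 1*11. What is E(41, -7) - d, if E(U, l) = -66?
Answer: -219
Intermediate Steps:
a(u, S) = 6 (a(u, S) = 17 - 11 = 6)
Z = 153 (Z = (-1226 + 6) + 1373 = -1220 + 1373 = 153)
d = 153
E(41, -7) - d = -66 - 1*153 = -66 - 153 = -219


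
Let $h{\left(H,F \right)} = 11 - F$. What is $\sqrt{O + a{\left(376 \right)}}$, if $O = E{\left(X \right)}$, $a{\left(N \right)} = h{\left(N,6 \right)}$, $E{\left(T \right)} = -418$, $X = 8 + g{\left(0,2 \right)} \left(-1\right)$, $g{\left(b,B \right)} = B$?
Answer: $i \sqrt{413} \approx 20.322 i$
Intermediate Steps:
$X = 6$ ($X = 8 + 2 \left(-1\right) = 8 - 2 = 6$)
$a{\left(N \right)} = 5$ ($a{\left(N \right)} = 11 - 6 = 5$)
$O = -418$
$\sqrt{O + a{\left(376 \right)}} = \sqrt{-418 + 5} = \sqrt{-413} = i \sqrt{413}$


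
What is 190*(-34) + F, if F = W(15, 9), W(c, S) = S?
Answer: -6451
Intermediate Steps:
F = 9
190*(-34) + F = 190*(-34) + 9 = -6460 + 9 = -6451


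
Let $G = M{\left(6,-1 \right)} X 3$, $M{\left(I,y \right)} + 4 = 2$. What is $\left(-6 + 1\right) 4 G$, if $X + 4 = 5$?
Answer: $120$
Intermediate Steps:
$X = 1$ ($X = -4 + 5 = 1$)
$M{\left(I,y \right)} = -2$ ($M{\left(I,y \right)} = -4 + 2 = -2$)
$G = -6$ ($G = \left(-2\right) 1 \cdot 3 = \left(-2\right) 3 = -6$)
$\left(-6 + 1\right) 4 G = \left(-6 + 1\right) 4 \left(-6\right) = \left(-5\right) 4 \left(-6\right) = \left(-20\right) \left(-6\right) = 120$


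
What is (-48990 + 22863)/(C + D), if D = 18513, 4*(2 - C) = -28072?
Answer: -2903/2837 ≈ -1.0233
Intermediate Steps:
C = 7020 (C = 2 - ¼*(-28072) = 2 + 7018 = 7020)
(-48990 + 22863)/(C + D) = (-48990 + 22863)/(7020 + 18513) = -26127/25533 = -26127*1/25533 = -2903/2837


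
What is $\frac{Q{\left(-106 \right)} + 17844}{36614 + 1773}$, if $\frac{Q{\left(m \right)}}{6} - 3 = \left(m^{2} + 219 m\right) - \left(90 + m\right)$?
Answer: $- \frac{53910}{38387} \approx -1.4044$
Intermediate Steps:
$Q{\left(m \right)} = -522 + 6 m^{2} + 1308 m$ ($Q{\left(m \right)} = 18 + 6 \left(\left(m^{2} + 219 m\right) - \left(90 + m\right)\right) = 18 + 6 \left(-90 + m^{2} + 218 m\right) = 18 + \left(-540 + 6 m^{2} + 1308 m\right) = -522 + 6 m^{2} + 1308 m$)
$\frac{Q{\left(-106 \right)} + 17844}{36614 + 1773} = \frac{\left(-522 + 6 \left(-106\right)^{2} + 1308 \left(-106\right)\right) + 17844}{36614 + 1773} = \frac{\left(-522 + 6 \cdot 11236 - 138648\right) + 17844}{38387} = \left(\left(-522 + 67416 - 138648\right) + 17844\right) \frac{1}{38387} = \left(-71754 + 17844\right) \frac{1}{38387} = \left(-53910\right) \frac{1}{38387} = - \frac{53910}{38387}$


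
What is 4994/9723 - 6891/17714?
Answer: 21462523/172233222 ≈ 0.12461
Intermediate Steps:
4994/9723 - 6891/17714 = 21462523/172233222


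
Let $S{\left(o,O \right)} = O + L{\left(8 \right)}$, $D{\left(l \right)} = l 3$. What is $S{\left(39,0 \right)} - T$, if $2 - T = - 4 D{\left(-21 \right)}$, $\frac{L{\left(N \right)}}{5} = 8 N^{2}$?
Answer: $2810$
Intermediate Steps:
$D{\left(l \right)} = 3 l$
$L{\left(N \right)} = 40 N^{2}$ ($L{\left(N \right)} = 5 \cdot 8 N^{2} = 40 N^{2}$)
$T = -250$ ($T = 2 - - 4 \cdot 3 \left(-21\right) = 2 - \left(-4\right) \left(-63\right) = 2 - 252 = -250$)
$S{\left(o,O \right)} = 2560 + O$ ($S{\left(o,O \right)} = O + 40 \cdot 8^{2} = O + 40 \cdot 64 = O + 2560 = 2560 + O$)
$S{\left(39,0 \right)} - T = \left(2560 + 0\right) - -250 = 2560 + 250 = 2810$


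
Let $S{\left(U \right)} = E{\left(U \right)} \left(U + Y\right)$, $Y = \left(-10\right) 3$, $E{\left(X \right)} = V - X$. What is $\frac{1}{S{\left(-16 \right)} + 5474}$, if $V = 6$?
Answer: $\frac{1}{4462} \approx 0.00022411$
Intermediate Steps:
$E{\left(X \right)} = 6 - X$
$Y = -30$
$S{\left(U \right)} = \left(-30 + U\right) \left(6 - U\right)$ ($S{\left(U \right)} = \left(6 - U\right) \left(U - 30\right) = \left(6 - U\right) \left(-30 + U\right) = \left(-30 + U\right) \left(6 - U\right)$)
$\frac{1}{S{\left(-16 \right)} + 5474} = \frac{1}{- \left(-30 - 16\right) \left(-6 - 16\right) + 5474} = \frac{1}{\left(-1\right) \left(-46\right) \left(-22\right) + 5474} = \frac{1}{-1012 + 5474} = \frac{1}{4462}$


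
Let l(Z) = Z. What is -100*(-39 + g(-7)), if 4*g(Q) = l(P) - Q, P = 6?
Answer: 3575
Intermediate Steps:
g(Q) = 3/2 - Q/4 (g(Q) = (6 - Q)/4 = 3/2 - Q/4)
-100*(-39 + g(-7)) = -100*(-39 + (3/2 - 1/4*(-7))) = -100*(-39 + (3/2 + 7/4)) = -100*(-39 + 13/4) = -100*(-143/4) = 3575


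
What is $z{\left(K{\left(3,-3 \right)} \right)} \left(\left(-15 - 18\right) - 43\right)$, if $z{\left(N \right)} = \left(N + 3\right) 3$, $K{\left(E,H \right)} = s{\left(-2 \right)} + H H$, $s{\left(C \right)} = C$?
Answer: $-2280$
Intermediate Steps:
$K{\left(E,H \right)} = -2 + H^{2}$ ($K{\left(E,H \right)} = -2 + H H = -2 + H^{2}$)
$z{\left(N \right)} = 9 + 3 N$ ($z{\left(N \right)} = \left(3 + N\right) 3 = 9 + 3 N$)
$z{\left(K{\left(3,-3 \right)} \right)} \left(\left(-15 - 18\right) - 43\right) = \left(9 + 3 \left(-2 + \left(-3\right)^{2}\right)\right) \left(\left(-15 - 18\right) - 43\right) = \left(9 + 3 \left(-2 + 9\right)\right) \left(-33 - 43\right) = \left(9 + 3 \cdot 7\right) \left(-76\right) = \left(9 + 21\right) \left(-76\right) = 30 \left(-76\right) = -2280$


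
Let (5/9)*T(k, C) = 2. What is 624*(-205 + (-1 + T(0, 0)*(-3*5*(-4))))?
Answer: 6240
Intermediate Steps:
T(k, C) = 18/5 (T(k, C) = (9/5)*2 = 18/5)
624*(-205 + (-1 + T(0, 0)*(-3*5*(-4)))) = 624*(-205 + (-1 + 18*(-3*5*(-4))/5)) = 624*(-205 + (-1 + 18*(-15*(-4))/5)) = 624*(-205 + (-1 + (18/5)*60)) = 624*(-205 + (-1 + 216)) = 624*(-205 + 215) = 624*10 = 6240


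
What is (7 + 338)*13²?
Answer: 58305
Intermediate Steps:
(7 + 338)*13² = 345*169 = 58305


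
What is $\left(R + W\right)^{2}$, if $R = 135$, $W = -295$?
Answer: $25600$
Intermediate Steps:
$\left(R + W\right)^{2} = \left(135 - 295\right)^{2} = \left(-160\right)^{2} = 25600$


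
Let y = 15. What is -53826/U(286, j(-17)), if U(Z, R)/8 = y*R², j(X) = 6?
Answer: -8971/720 ≈ -12.460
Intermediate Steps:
U(Z, R) = 120*R² (U(Z, R) = 8*(15*R²) = 120*R²)
-53826/U(286, j(-17)) = -53826/(120*6²) = -53826/(120*36) = -53826/4320 = -53826*1/4320 = -8971/720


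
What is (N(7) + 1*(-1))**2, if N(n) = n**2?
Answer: 2304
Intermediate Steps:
(N(7) + 1*(-1))**2 = (7**2 + 1*(-1))**2 = (49 - 1)**2 = 48**2 = 2304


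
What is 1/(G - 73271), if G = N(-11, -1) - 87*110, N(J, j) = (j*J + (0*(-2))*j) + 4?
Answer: -1/82826 ≈ -1.2074e-5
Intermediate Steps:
N(J, j) = 4 + J*j (N(J, j) = (J*j + 0*j) + 4 = (J*j + 0) + 4 = J*j + 4 = 4 + J*j)
G = -9555 (G = (4 - 11*(-1)) - 87*110 = (4 + 11) - 9570 = 15 - 9570 = -9555)
1/(G - 73271) = 1/(-9555 - 73271) = 1/(-82826) = -1/82826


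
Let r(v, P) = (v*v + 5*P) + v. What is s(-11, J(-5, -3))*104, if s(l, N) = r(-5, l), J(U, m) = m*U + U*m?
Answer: -3640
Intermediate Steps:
J(U, m) = 2*U*m (J(U, m) = U*m + U*m = 2*U*m)
r(v, P) = v + v² + 5*P (r(v, P) = (v² + 5*P) + v = v + v² + 5*P)
s(l, N) = 20 + 5*l (s(l, N) = -5 + (-5)² + 5*l = -5 + 25 + 5*l = 20 + 5*l)
s(-11, J(-5, -3))*104 = (20 + 5*(-11))*104 = (20 - 55)*104 = -35*104 = -3640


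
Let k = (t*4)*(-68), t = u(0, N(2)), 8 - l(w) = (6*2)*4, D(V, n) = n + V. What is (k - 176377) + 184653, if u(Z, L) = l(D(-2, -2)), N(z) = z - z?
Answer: 19156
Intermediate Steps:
D(V, n) = V + n
N(z) = 0
l(w) = -40 (l(w) = 8 - 6*2*4 = 8 - 12*4 = 8 - 1*48 = 8 - 48 = -40)
u(Z, L) = -40
t = -40
k = 10880 (k = -40*4*(-68) = -160*(-68) = 10880)
(k - 176377) + 184653 = (10880 - 176377) + 184653 = -165497 + 184653 = 19156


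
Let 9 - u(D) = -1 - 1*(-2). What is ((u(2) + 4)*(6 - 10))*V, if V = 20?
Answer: -960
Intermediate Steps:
u(D) = 8 (u(D) = 9 - (-1 - 1*(-2)) = 9 - (-1 + 2) = 9 - 1*1 = 9 - 1 = 8)
((u(2) + 4)*(6 - 10))*V = ((8 + 4)*(6 - 10))*20 = (12*(-4))*20 = -48*20 = -960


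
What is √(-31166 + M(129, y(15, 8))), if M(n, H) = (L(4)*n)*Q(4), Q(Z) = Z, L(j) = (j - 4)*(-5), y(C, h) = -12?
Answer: I*√31166 ≈ 176.54*I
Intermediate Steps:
L(j) = 20 - 5*j (L(j) = (-4 + j)*(-5) = 20 - 5*j)
M(n, H) = 0 (M(n, H) = ((20 - 5*4)*n)*4 = ((20 - 20)*n)*4 = (0*n)*4 = 0*4 = 0)
√(-31166 + M(129, y(15, 8))) = √(-31166 + 0) = √(-31166) = I*√31166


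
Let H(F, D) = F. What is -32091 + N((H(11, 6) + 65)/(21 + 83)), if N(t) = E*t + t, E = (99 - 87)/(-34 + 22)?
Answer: -32091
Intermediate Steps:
E = -1 (E = 12/(-12) = 12*(-1/12) = -1)
N(t) = 0 (N(t) = -t + t = 0)
-32091 + N((H(11, 6) + 65)/(21 + 83)) = -32091 + 0 = -32091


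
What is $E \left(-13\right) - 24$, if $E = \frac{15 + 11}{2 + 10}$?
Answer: $- \frac{313}{6} \approx -52.167$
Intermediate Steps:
$E = \frac{13}{6}$ ($E = \frac{26}{12} = 26 \cdot \frac{1}{12} = \frac{13}{6} \approx 2.1667$)
$E \left(-13\right) - 24 = \frac{13}{6} \left(-13\right) - 24 = - \frac{169}{6} - 24 = - \frac{313}{6}$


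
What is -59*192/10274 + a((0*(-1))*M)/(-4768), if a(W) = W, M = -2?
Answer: -5664/5137 ≈ -1.1026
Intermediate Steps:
-59*192/10274 + a((0*(-1))*M)/(-4768) = -59*192/10274 + ((0*(-1))*(-2))/(-4768) = -11328*1/10274 + (0*(-2))*(-1/4768) = -5664/5137 + 0*(-1/4768) = -5664/5137 + 0 = -5664/5137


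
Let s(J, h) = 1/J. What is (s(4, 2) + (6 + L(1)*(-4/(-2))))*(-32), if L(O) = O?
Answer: -264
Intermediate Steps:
(s(4, 2) + (6 + L(1)*(-4/(-2))))*(-32) = (1/4 + (6 + 1*(-4/(-2))))*(-32) = (¼ + (6 + 1*(-4*(-½))))*(-32) = (¼ + (6 + 1*2))*(-32) = (¼ + (6 + 2))*(-32) = (¼ + 8)*(-32) = (33/4)*(-32) = -264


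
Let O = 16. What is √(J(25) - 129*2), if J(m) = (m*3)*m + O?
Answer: √1633 ≈ 40.410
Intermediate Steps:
J(m) = 16 + 3*m² (J(m) = (m*3)*m + 16 = (3*m)*m + 16 = 3*m² + 16 = 16 + 3*m²)
√(J(25) - 129*2) = √((16 + 3*25²) - 129*2) = √((16 + 3*625) - 258) = √((16 + 1875) - 258) = √(1891 - 258) = √1633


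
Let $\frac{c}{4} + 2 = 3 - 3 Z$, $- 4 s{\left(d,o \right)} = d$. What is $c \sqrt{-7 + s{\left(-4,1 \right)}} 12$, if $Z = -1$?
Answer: $192 i \sqrt{6} \approx 470.3 i$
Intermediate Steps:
$s{\left(d,o \right)} = - \frac{d}{4}$
$c = 16$ ($c = -8 + 4 \left(3 - -3\right) = -8 + 4 \left(3 + 3\right) = -8 + 4 \cdot 6 = -8 + 24 = 16$)
$c \sqrt{-7 + s{\left(-4,1 \right)}} 12 = 16 \sqrt{-7 - -1} \cdot 12 = 16 \sqrt{-7 + 1} \cdot 12 = 16 \sqrt{-6} \cdot 12 = 16 i \sqrt{6} \cdot 12 = 192 i \sqrt{6}$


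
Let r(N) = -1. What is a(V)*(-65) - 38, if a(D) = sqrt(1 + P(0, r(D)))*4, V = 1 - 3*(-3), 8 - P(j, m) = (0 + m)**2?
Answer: -38 - 520*sqrt(2) ≈ -773.39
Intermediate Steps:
P(j, m) = 8 - m**2 (P(j, m) = 8 - (0 + m)**2 = 8 - m**2)
V = 10 (V = 1 + 9 = 10)
a(D) = 8*sqrt(2) (a(D) = sqrt(1 + (8 - 1*(-1)**2))*4 = sqrt(1 + (8 - 1*1))*4 = sqrt(1 + (8 - 1))*4 = sqrt(1 + 7)*4 = sqrt(8)*4 = (2*sqrt(2))*4 = 8*sqrt(2))
a(V)*(-65) - 38 = (8*sqrt(2))*(-65) - 38 = -520*sqrt(2) - 38 = -38 - 520*sqrt(2)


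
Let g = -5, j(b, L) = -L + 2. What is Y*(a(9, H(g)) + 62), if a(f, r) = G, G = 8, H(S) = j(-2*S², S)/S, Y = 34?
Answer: 2380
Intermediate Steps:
j(b, L) = 2 - L
H(S) = (2 - S)/S
a(f, r) = 8
Y*(a(9, H(g)) + 62) = 34*(8 + 62) = 34*70 = 2380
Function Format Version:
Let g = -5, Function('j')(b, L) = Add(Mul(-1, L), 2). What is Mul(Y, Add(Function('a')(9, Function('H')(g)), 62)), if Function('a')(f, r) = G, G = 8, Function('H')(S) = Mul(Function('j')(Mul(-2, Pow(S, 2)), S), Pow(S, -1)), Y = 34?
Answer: 2380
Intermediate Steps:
Function('j')(b, L) = Add(2, Mul(-1, L))
Function('H')(S) = Mul(Pow(S, -1), Add(2, Mul(-1, S))) (Function('H')(S) = Mul(Add(2, Mul(-1, S)), Pow(S, -1)) = Mul(Pow(S, -1), Add(2, Mul(-1, S))))
Function('a')(f, r) = 8
Mul(Y, Add(Function('a')(9, Function('H')(g)), 62)) = Mul(34, Add(8, 62)) = Mul(34, 70) = 2380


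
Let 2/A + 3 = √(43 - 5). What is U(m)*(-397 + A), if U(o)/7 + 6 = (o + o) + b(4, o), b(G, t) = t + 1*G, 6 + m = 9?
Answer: -563843/29 + 98*√38/29 ≈ -19422.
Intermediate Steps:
m = 3 (m = -6 + 9 = 3)
b(G, t) = G + t (b(G, t) = t + G = G + t)
A = 2/(-3 + √38) (A = 2/(-3 + √(43 - 5)) = 2/(-3 + √38) ≈ 0.63203)
U(o) = -14 + 21*o (U(o) = -42 + 7*((o + o) + (4 + o)) = -42 + 7*(2*o + (4 + o)) = -42 + 7*(4 + 3*o) = -42 + (28 + 21*o) = -14 + 21*o)
U(m)*(-397 + A) = (-14 + 21*3)*(-397 + (6/29 + 2*√38/29)) = (-14 + 63)*(-11507/29 + 2*√38/29) = 49*(-11507/29 + 2*√38/29) = -563843/29 + 98*√38/29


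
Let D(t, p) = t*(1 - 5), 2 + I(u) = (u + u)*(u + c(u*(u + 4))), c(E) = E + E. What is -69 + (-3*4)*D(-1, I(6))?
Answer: -117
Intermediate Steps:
c(E) = 2*E
I(u) = -2 + 2*u*(u + 2*u*(4 + u)) (I(u) = -2 + (u + u)*(u + 2*(u*(u + 4))) = -2 + (2*u)*(u + 2*(u*(4 + u))) = -2 + (2*u)*(u + 2*u*(4 + u)) = -2 + 2*u*(u + 2*u*(4 + u)))
D(t, p) = -4*t (D(t, p) = t*(-4) = -4*t)
-69 + (-3*4)*D(-1, I(6)) = -69 + (-3*4)*(-4*(-1)) = -69 - 12*4 = -69 - 48 = -117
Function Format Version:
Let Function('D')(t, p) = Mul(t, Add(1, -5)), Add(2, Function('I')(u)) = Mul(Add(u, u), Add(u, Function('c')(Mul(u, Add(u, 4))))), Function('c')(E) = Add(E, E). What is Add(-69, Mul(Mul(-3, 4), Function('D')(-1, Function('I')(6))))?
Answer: -117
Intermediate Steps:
Function('c')(E) = Mul(2, E)
Function('I')(u) = Add(-2, Mul(2, u, Add(u, Mul(2, u, Add(4, u))))) (Function('I')(u) = Add(-2, Mul(Add(u, u), Add(u, Mul(2, Mul(u, Add(u, 4)))))) = Add(-2, Mul(Mul(2, u), Add(u, Mul(2, Mul(u, Add(4, u)))))) = Add(-2, Mul(Mul(2, u), Add(u, Mul(2, u, Add(4, u))))) = Add(-2, Mul(2, u, Add(u, Mul(2, u, Add(4, u))))))
Function('D')(t, p) = Mul(-4, t) (Function('D')(t, p) = Mul(t, -4) = Mul(-4, t))
Add(-69, Mul(Mul(-3, 4), Function('D')(-1, Function('I')(6)))) = Add(-69, Mul(Mul(-3, 4), Mul(-4, -1))) = Add(-69, Mul(-12, 4)) = Add(-69, -48) = -117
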